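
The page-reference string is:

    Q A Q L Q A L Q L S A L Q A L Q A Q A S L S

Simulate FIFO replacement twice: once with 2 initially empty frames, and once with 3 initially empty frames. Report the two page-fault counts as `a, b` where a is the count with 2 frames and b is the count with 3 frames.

17, 8

2 frames: F F . F F F F F . F F F F F F F F . . F F . → 17 faults.
3 frames: F F . F . . . . . F . . F F F . . . . F . . → 8 faults.
8 < 17: adding a frame reduced faults, as is typical.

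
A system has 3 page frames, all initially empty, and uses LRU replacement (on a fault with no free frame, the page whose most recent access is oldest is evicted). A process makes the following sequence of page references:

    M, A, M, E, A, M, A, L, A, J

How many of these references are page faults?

5

M: miss, frames [M]
A: miss, frames [M, A]
M: hit
E: miss, frames [A, M, E]
A: hit
M: hit
A: hit
L: miss, evict E, frames [M, A, L]
A: hit
J: miss, evict M, frames [L, A, J]
Page faults: 5.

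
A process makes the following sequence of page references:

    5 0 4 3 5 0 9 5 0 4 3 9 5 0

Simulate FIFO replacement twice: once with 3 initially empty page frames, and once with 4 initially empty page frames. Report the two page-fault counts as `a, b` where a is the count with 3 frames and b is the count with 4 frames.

11, 12

3 frames: F F F F F F F . . F F . F F → 11 faults.
4 frames: F F F F . . F F F F F F F F → 12 faults.
12 > 11: adding a frame increased faults — Belady's anomaly.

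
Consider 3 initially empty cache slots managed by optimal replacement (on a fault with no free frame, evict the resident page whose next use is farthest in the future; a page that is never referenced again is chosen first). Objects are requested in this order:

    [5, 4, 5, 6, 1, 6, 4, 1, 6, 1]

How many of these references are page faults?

4

5: fault, frames {5}
4: fault, frames {5,4}
5: hit
6: fault, frames {5,4,6}
1: fault, evict 5, frames {4,6,1}
6: hit
4: hit
1: hit
6: hit
1: hit
Page faults: 4.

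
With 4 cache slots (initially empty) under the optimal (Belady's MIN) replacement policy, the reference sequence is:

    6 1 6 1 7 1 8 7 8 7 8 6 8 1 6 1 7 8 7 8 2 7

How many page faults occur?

5

6 → miss, frames [6]
1 → miss, frames [6, 1]
6 → hit
1 → hit
7 → miss, frames [6, 1, 7]
1 → hit
8 → miss, frames [6, 1, 7, 8]
7 → hit
8 → hit
7 → hit
8 → hit
6 → hit
8 → hit
1 → hit
6 → hit
1 → hit
7 → hit
8 → hit
7 → hit
8 → hit
2 → miss, evict 8, frames [6, 1, 7, 2]
7 → hit
Page faults: 5.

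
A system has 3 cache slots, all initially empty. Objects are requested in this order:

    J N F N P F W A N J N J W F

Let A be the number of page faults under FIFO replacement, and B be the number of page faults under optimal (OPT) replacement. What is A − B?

2

Under FIFO: F F F . F . F F F F . . F F → 10 faults.
Under OPT: F F F . F . F F . F . . . F → 8 faults.
A − B = 10 − 8 = 2.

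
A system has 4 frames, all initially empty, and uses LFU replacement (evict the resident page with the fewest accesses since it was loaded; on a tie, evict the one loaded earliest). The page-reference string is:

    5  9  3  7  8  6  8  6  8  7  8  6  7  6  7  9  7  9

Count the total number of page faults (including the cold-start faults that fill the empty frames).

5: fault, frames {5}
9: fault, frames {5,9}
3: fault, frames {5,9,3}
7: fault, frames {5,9,3,7}
8: fault, evict 5, frames {9,3,7,8}
6: fault, evict 9, frames {3,7,8,6}
8: hit
6: hit
8: hit
7: hit
8: hit
6: hit
7: hit
6: hit
7: hit
9: fault, evict 3, frames {7,8,6,9}
7: hit
9: hit
Page faults: 7.

7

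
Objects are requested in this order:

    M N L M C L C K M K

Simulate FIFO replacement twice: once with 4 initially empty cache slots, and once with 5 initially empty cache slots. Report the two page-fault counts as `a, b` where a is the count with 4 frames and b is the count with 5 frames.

6, 5

4 frames: F F F . F . . F F . → 6 faults.
5 frames: F F F . F . . F . . → 5 faults.
5 < 6: adding a frame reduced faults, as is typical.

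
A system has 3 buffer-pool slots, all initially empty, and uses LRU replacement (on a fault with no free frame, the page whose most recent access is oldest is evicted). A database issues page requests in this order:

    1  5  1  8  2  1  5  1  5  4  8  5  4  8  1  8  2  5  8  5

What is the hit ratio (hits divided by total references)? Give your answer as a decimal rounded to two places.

1: miss, frames [1]
5: miss, frames [1, 5]
1: hit
8: miss, frames [5, 1, 8]
2: miss, evict 5, frames [1, 8, 2]
1: hit
5: miss, evict 8, frames [2, 1, 5]
1: hit
5: hit
4: miss, evict 2, frames [1, 5, 4]
8: miss, evict 1, frames [5, 4, 8]
5: hit
4: hit
8: hit
1: miss, evict 5, frames [4, 8, 1]
8: hit
2: miss, evict 4, frames [1, 8, 2]
5: miss, evict 1, frames [8, 2, 5]
8: hit
5: hit
Hits: 10 of 20 references → 10/20 = 0.5000.

0.50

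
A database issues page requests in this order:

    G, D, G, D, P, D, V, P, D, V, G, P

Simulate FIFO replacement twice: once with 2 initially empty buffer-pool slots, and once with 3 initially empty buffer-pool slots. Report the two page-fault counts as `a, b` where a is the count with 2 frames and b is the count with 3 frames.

2 frames: F F . . F . F . F . F F → 7 faults.
3 frames: F F . . F . F . . . F . → 5 faults.
5 < 7: adding a frame reduced faults, as is typical.

7, 5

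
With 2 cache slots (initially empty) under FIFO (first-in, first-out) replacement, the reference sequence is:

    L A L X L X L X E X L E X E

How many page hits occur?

5

L → fault, frames [L]
A → fault, frames [L, A]
L → hit
X → fault, evict L, frames [A, X]
L → fault, evict A, frames [X, L]
X → hit
L → hit
X → hit
E → fault, evict X, frames [L, E]
X → fault, evict L, frames [E, X]
L → fault, evict E, frames [X, L]
E → fault, evict X, frames [L, E]
X → fault, evict L, frames [E, X]
E → hit
Hits: 5.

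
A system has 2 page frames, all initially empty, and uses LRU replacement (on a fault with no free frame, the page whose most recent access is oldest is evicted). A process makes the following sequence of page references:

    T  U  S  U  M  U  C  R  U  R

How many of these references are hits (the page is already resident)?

3

T → miss, frames [T]
U → miss, frames [T, U]
S → miss, evict T, frames [U, S]
U → hit
M → miss, evict S, frames [U, M]
U → hit
C → miss, evict M, frames [U, C]
R → miss, evict U, frames [C, R]
U → miss, evict C, frames [R, U]
R → hit
Hits: 3.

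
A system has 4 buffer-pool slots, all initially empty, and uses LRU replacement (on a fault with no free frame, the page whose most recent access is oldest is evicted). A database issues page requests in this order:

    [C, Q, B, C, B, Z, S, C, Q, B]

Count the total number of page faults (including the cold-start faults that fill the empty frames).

7

C -> miss, frames [C]
Q -> miss, frames [C, Q]
B -> miss, frames [C, Q, B]
C -> hit
B -> hit
Z -> miss, frames [Q, C, B, Z]
S -> miss, evict Q, frames [C, B, Z, S]
C -> hit
Q -> miss, evict B, frames [Z, S, C, Q]
B -> miss, evict Z, frames [S, C, Q, B]
Page faults: 7.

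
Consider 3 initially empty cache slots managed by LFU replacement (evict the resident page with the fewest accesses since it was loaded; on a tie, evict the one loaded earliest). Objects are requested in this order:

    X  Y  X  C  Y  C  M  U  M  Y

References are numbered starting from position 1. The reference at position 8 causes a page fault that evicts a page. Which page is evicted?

M

pos 1: X: miss, frames [X]
pos 2: Y: miss, frames [X, Y]
pos 3: X: hit
pos 4: C: miss, frames [X, Y, C]
pos 5: Y: hit
pos 6: C: hit
pos 7: M: miss, evict X, frames [Y, C, M]
pos 8: U: miss, evict M, frames [Y, C, U]
At position 8, page M is evicted.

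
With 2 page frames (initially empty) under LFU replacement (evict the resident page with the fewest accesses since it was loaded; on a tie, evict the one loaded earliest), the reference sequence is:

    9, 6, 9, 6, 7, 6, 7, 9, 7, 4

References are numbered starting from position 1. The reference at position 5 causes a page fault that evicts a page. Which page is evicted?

9

pos 1: 9 → fault, frames [9]
pos 2: 6 → fault, frames [9, 6]
pos 3: 9 → hit
pos 4: 6 → hit
pos 5: 7 → fault, evict 9, frames [6, 7]
At position 5, page 9 is evicted.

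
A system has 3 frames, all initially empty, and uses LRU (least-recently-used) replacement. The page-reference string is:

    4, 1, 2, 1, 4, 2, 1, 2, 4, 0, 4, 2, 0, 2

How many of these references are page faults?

4 → miss, frames {4}
1 → miss, frames {4,1}
2 → miss, frames {4,1,2}
1 → hit
4 → hit
2 → hit
1 → hit
2 → hit
4 → hit
0 → miss, evict 1, frames {2,4,0}
4 → hit
2 → hit
0 → hit
2 → hit
Page faults: 4.

4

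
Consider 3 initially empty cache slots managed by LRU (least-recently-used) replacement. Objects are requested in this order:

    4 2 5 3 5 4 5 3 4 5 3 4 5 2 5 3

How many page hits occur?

9

4 → miss, frames (4)
2 → miss, frames (4 2)
5 → miss, frames (4 2 5)
3 → miss, evict 4, frames (2 5 3)
5 → hit
4 → miss, evict 2, frames (3 5 4)
5 → hit
3 → hit
4 → hit
5 → hit
3 → hit
4 → hit
5 → hit
2 → miss, evict 3, frames (4 5 2)
5 → hit
3 → miss, evict 4, frames (2 5 3)
Hits: 9.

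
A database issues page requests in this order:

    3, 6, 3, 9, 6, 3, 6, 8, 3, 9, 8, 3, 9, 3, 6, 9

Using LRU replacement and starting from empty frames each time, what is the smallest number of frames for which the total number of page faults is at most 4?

f=1: 16 faults
f=2: 13 faults
f=3: 6 faults
f=4: 4 faults
Smallest f with faults ≤ 4 is 4.

4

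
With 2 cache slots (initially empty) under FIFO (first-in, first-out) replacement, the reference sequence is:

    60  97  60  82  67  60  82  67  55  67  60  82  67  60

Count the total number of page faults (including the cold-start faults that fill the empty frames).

12

60 → fault, frames (60)
97 → fault, frames (60 97)
60 → hit
82 → fault, evict 60, frames (97 82)
67 → fault, evict 97, frames (82 67)
60 → fault, evict 82, frames (67 60)
82 → fault, evict 67, frames (60 82)
67 → fault, evict 60, frames (82 67)
55 → fault, evict 82, frames (67 55)
67 → hit
60 → fault, evict 67, frames (55 60)
82 → fault, evict 55, frames (60 82)
67 → fault, evict 60, frames (82 67)
60 → fault, evict 82, frames (67 60)
Page faults: 12.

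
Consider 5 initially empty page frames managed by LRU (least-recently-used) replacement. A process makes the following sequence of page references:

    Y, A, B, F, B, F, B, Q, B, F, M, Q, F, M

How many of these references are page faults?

Y → miss, frames {Y}
A → miss, frames {Y,A}
B → miss, frames {Y,A,B}
F → miss, frames {Y,A,B,F}
B → hit
F → hit
B → hit
Q → miss, frames {Y,A,F,B,Q}
B → hit
F → hit
M → miss, evict Y, frames {A,Q,B,F,M}
Q → hit
F → hit
M → hit
Page faults: 6.

6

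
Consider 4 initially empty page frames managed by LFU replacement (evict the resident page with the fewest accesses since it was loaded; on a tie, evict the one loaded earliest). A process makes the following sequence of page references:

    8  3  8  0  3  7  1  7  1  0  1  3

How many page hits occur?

8 → miss, frames (8)
3 → miss, frames (8 3)
8 → hit
0 → miss, frames (8 3 0)
3 → hit
7 → miss, frames (8 3 0 7)
1 → miss, evict 0, frames (8 3 7 1)
7 → hit
1 → hit
0 → miss, evict 8, frames (3 7 1 0)
1 → hit
3 → hit
Hits: 6.

6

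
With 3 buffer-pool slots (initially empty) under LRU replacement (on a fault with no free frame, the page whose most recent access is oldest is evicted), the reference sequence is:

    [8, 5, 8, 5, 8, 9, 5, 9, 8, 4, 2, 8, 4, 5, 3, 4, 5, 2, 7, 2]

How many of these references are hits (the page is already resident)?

8 → fault, frames [8]
5 → fault, frames [8, 5]
8 → hit
5 → hit
8 → hit
9 → fault, frames [5, 8, 9]
5 → hit
9 → hit
8 → hit
4 → fault, evict 5, frames [9, 8, 4]
2 → fault, evict 9, frames [8, 4, 2]
8 → hit
4 → hit
5 → fault, evict 2, frames [8, 4, 5]
3 → fault, evict 8, frames [4, 5, 3]
4 → hit
5 → hit
2 → fault, evict 3, frames [4, 5, 2]
7 → fault, evict 4, frames [5, 2, 7]
2 → hit
Hits: 11.

11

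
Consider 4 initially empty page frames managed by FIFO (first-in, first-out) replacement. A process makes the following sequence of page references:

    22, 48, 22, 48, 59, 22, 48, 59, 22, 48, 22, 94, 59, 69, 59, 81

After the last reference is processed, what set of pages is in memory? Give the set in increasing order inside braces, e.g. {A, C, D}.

{59, 69, 81, 94}

22 → miss, frames (22)
48 → miss, frames (22 48)
22 → hit
48 → hit
59 → miss, frames (22 48 59)
22 → hit
48 → hit
59 → hit
22 → hit
48 → hit
22 → hit
94 → miss, frames (22 48 59 94)
59 → hit
69 → miss, evict 22, frames (48 59 94 69)
59 → hit
81 → miss, evict 48, frames (59 94 69 81)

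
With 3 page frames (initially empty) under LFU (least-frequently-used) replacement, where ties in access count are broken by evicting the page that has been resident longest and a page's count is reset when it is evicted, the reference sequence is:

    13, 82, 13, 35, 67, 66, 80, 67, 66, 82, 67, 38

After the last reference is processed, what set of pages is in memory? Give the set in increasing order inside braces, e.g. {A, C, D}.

13 -> miss, frames (13)
82 -> miss, frames (13 82)
13 -> hit
35 -> miss, frames (13 82 35)
67 -> miss, evict 82, frames (13 35 67)
66 -> miss, evict 35, frames (13 67 66)
80 -> miss, evict 67, frames (13 66 80)
67 -> miss, evict 66, frames (13 80 67)
66 -> miss, evict 80, frames (13 67 66)
82 -> miss, evict 67, frames (13 66 82)
67 -> miss, evict 66, frames (13 82 67)
38 -> miss, evict 82, frames (13 67 38)

{13, 38, 67}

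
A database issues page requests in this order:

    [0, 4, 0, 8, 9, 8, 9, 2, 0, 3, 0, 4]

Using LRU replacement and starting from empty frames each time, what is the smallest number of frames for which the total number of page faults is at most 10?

f=1: 12 faults
f=2: 8 faults
f=3: 8 faults
f=4: 7 faults
f=5: 7 faults
f=6: 6 faults
Smallest f with faults ≤ 10 is 2.

2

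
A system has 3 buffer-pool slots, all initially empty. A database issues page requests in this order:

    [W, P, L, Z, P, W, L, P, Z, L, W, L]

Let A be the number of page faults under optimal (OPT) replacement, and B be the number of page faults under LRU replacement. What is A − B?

Under OPT: F F F F . . F . . . F . → 6 faults.
Under LRU: F F F F . F F . F . F . → 8 faults.
A − B = 6 − 8 = -2.

-2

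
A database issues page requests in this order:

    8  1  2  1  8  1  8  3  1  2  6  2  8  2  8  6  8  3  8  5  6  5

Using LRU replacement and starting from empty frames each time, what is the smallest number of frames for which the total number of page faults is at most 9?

4

f=1: 22 faults
f=2: 13 faults
f=3: 10 faults
f=4: 8 faults
f=5: 6 faults
f=6: 6 faults
Smallest f with faults ≤ 9 is 4.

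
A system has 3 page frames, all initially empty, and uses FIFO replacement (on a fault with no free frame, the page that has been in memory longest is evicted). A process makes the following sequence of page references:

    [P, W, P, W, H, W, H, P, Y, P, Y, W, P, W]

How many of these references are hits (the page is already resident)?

P: miss, frames {P}
W: miss, frames {P,W}
P: hit
W: hit
H: miss, frames {P,W,H}
W: hit
H: hit
P: hit
Y: miss, evict P, frames {W,H,Y}
P: miss, evict W, frames {H,Y,P}
Y: hit
W: miss, evict H, frames {Y,P,W}
P: hit
W: hit
Hits: 8.

8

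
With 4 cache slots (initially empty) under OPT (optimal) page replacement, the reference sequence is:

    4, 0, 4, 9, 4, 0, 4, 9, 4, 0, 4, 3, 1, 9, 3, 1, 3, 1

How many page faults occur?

4 → miss, frames (4)
0 → miss, frames (4 0)
4 → hit
9 → miss, frames (4 0 9)
4 → hit
0 → hit
4 → hit
9 → hit
4 → hit
0 → hit
4 → hit
3 → miss, frames (4 0 9 3)
1 → miss, evict 0, frames (4 9 3 1)
9 → hit
3 → hit
1 → hit
3 → hit
1 → hit
Page faults: 5.

5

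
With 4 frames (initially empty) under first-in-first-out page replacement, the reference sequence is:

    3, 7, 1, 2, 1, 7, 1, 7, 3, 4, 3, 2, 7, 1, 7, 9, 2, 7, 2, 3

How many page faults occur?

11

3 -> miss, frames [3]
7 -> miss, frames [3, 7]
1 -> miss, frames [3, 7, 1]
2 -> miss, frames [3, 7, 1, 2]
1 -> hit
7 -> hit
1 -> hit
7 -> hit
3 -> hit
4 -> miss, evict 3, frames [7, 1, 2, 4]
3 -> miss, evict 7, frames [1, 2, 4, 3]
2 -> hit
7 -> miss, evict 1, frames [2, 4, 3, 7]
1 -> miss, evict 2, frames [4, 3, 7, 1]
7 -> hit
9 -> miss, evict 4, frames [3, 7, 1, 9]
2 -> miss, evict 3, frames [7, 1, 9, 2]
7 -> hit
2 -> hit
3 -> miss, evict 7, frames [1, 9, 2, 3]
Page faults: 11.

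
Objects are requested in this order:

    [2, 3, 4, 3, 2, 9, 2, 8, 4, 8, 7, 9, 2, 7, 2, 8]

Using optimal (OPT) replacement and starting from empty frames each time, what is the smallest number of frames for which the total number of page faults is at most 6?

f=1: 16 faults
f=2: 11 faults
f=3: 7 faults
f=4: 6 faults
f=5: 6 faults
f=6: 6 faults
Smallest f with faults ≤ 6 is 4.

4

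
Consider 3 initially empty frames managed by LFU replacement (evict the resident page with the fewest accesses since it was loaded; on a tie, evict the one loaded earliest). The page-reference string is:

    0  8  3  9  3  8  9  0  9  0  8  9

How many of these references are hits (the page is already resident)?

6

0 → fault, frames (0)
8 → fault, frames (0 8)
3 → fault, frames (0 8 3)
9 → fault, evict 0, frames (8 3 9)
3 → hit
8 → hit
9 → hit
0 → fault, evict 8, frames (3 9 0)
9 → hit
0 → hit
8 → fault, evict 3, frames (9 0 8)
9 → hit
Hits: 6.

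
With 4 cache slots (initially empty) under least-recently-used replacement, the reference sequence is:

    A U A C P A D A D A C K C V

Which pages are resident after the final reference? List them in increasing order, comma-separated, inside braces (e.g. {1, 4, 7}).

A -> miss, frames {A}
U -> miss, frames {A,U}
A -> hit
C -> miss, frames {U,A,C}
P -> miss, frames {U,A,C,P}
A -> hit
D -> miss, evict U, frames {C,P,A,D}
A -> hit
D -> hit
A -> hit
C -> hit
K -> miss, evict P, frames {D,A,C,K}
C -> hit
V -> miss, evict D, frames {A,K,C,V}

{A, C, K, V}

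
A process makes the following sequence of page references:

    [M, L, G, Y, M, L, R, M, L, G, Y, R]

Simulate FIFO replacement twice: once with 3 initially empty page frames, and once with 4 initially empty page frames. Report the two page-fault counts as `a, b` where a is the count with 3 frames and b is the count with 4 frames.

3 frames: F F F F F F F . . F F . → 9 faults.
4 frames: F F F F . . F F F F F F → 10 faults.
10 > 9: adding a frame increased faults — Belady's anomaly.

9, 10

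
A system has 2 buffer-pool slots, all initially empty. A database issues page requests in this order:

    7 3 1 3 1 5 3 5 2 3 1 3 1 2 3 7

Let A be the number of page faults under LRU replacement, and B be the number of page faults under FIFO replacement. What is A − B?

1

Under LRU: F F F . . F F . F F F . . F F F → 11 faults.
Under FIFO: F F F . . F F . F . F F . F . F → 10 faults.
A − B = 11 − 10 = 1.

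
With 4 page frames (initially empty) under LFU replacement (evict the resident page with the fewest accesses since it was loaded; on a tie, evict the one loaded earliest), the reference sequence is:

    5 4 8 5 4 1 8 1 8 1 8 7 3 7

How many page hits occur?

5: fault, frames [5]
4: fault, frames [5, 4]
8: fault, frames [5, 4, 8]
5: hit
4: hit
1: fault, frames [5, 4, 8, 1]
8: hit
1: hit
8: hit
1: hit
8: hit
7: fault, evict 5, frames [4, 8, 1, 7]
3: fault, evict 7, frames [4, 8, 1, 3]
7: fault, evict 3, frames [4, 8, 1, 7]
Hits: 7.

7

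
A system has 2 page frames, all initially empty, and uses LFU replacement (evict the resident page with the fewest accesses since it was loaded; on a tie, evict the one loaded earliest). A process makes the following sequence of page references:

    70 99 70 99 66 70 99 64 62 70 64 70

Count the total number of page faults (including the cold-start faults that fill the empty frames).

70 → miss, frames [70]
99 → miss, frames [70, 99]
70 → hit
99 → hit
66 → miss, evict 70, frames [99, 66]
70 → miss, evict 66, frames [99, 70]
99 → hit
64 → miss, evict 70, frames [99, 64]
62 → miss, evict 64, frames [99, 62]
70 → miss, evict 62, frames [99, 70]
64 → miss, evict 70, frames [99, 64]
70 → miss, evict 64, frames [99, 70]
Page faults: 9.

9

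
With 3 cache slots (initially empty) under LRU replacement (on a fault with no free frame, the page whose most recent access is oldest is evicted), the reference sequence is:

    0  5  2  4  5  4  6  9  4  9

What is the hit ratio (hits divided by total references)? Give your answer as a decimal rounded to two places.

0 → fault, frames {0}
5 → fault, frames {0,5}
2 → fault, frames {0,5,2}
4 → fault, evict 0, frames {5,2,4}
5 → hit
4 → hit
6 → fault, evict 2, frames {5,4,6}
9 → fault, evict 5, frames {4,6,9}
4 → hit
9 → hit
Hits: 4 of 10 references → 4/10 = 0.4000.

0.40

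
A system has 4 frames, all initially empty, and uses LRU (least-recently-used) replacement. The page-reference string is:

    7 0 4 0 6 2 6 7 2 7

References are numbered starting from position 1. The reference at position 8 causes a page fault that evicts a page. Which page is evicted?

pos 1: 7 -> fault, frames [7]
pos 2: 0 -> fault, frames [7, 0]
pos 3: 4 -> fault, frames [7, 0, 4]
pos 4: 0 -> hit
pos 5: 6 -> fault, frames [7, 4, 0, 6]
pos 6: 2 -> fault, evict 7, frames [4, 0, 6, 2]
pos 7: 6 -> hit
pos 8: 7 -> fault, evict 4, frames [0, 2, 6, 7]
At position 8, page 4 is evicted.

4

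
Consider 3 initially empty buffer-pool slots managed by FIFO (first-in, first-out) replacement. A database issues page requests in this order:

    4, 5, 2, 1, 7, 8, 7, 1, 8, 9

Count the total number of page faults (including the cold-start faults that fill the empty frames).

7

4: fault, frames {4}
5: fault, frames {4,5}
2: fault, frames {4,5,2}
1: fault, evict 4, frames {5,2,1}
7: fault, evict 5, frames {2,1,7}
8: fault, evict 2, frames {1,7,8}
7: hit
1: hit
8: hit
9: fault, evict 1, frames {7,8,9}
Page faults: 7.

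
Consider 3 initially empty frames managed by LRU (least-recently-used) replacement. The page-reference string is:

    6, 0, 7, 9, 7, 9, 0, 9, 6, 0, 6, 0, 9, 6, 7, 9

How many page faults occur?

6

6 -> miss, frames (6)
0 -> miss, frames (6 0)
7 -> miss, frames (6 0 7)
9 -> miss, evict 6, frames (0 7 9)
7 -> hit
9 -> hit
0 -> hit
9 -> hit
6 -> miss, evict 7, frames (0 9 6)
0 -> hit
6 -> hit
0 -> hit
9 -> hit
6 -> hit
7 -> miss, evict 0, frames (9 6 7)
9 -> hit
Page faults: 6.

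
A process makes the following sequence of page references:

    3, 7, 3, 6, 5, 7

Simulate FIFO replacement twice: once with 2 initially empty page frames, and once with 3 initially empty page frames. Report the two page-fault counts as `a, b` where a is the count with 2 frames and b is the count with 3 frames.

5, 4

2 frames: F F . F F F → 5 faults.
3 frames: F F . F F . → 4 faults.
4 < 5: adding a frame reduced faults, as is typical.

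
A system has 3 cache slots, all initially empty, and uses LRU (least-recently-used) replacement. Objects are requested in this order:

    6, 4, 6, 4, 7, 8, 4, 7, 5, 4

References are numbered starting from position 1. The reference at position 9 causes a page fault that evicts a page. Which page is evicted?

8

pos 1: 6 -> fault, frames [6]
pos 2: 4 -> fault, frames [6, 4]
pos 3: 6 -> hit
pos 4: 4 -> hit
pos 5: 7 -> fault, frames [6, 4, 7]
pos 6: 8 -> fault, evict 6, frames [4, 7, 8]
pos 7: 4 -> hit
pos 8: 7 -> hit
pos 9: 5 -> fault, evict 8, frames [4, 7, 5]
At position 9, page 8 is evicted.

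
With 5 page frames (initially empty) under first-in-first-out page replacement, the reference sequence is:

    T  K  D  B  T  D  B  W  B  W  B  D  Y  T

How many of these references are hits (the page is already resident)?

T: miss, frames {T}
K: miss, frames {T,K}
D: miss, frames {T,K,D}
B: miss, frames {T,K,D,B}
T: hit
D: hit
B: hit
W: miss, frames {T,K,D,B,W}
B: hit
W: hit
B: hit
D: hit
Y: miss, evict T, frames {K,D,B,W,Y}
T: miss, evict K, frames {D,B,W,Y,T}
Hits: 7.

7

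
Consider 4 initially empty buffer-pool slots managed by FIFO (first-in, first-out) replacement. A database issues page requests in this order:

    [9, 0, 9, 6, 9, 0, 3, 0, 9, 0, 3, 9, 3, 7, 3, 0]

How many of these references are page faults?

9 → fault, frames (9)
0 → fault, frames (9 0)
9 → hit
6 → fault, frames (9 0 6)
9 → hit
0 → hit
3 → fault, frames (9 0 6 3)
0 → hit
9 → hit
0 → hit
3 → hit
9 → hit
3 → hit
7 → fault, evict 9, frames (0 6 3 7)
3 → hit
0 → hit
Page faults: 5.

5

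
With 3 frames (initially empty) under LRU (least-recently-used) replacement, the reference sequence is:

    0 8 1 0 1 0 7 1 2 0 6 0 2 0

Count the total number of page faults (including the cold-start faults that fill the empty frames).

7

0 -> miss, frames (0)
8 -> miss, frames (0 8)
1 -> miss, frames (0 8 1)
0 -> hit
1 -> hit
0 -> hit
7 -> miss, evict 8, frames (1 0 7)
1 -> hit
2 -> miss, evict 0, frames (7 1 2)
0 -> miss, evict 7, frames (1 2 0)
6 -> miss, evict 1, frames (2 0 6)
0 -> hit
2 -> hit
0 -> hit
Page faults: 7.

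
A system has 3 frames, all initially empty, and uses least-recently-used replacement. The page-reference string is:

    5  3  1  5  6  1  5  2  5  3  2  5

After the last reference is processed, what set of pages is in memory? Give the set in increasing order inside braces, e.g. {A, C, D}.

5 -> fault, frames [5]
3 -> fault, frames [5, 3]
1 -> fault, frames [5, 3, 1]
5 -> hit
6 -> fault, evict 3, frames [1, 5, 6]
1 -> hit
5 -> hit
2 -> fault, evict 6, frames [1, 5, 2]
5 -> hit
3 -> fault, evict 1, frames [2, 5, 3]
2 -> hit
5 -> hit

{2, 3, 5}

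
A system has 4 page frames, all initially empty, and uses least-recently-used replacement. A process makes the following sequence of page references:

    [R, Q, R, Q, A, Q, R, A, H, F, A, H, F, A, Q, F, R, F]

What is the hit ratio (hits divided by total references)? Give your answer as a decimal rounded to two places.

0.61

R → miss, frames (R)
Q → miss, frames (R Q)
R → hit
Q → hit
A → miss, frames (R Q A)
Q → hit
R → hit
A → hit
H → miss, frames (Q R A H)
F → miss, evict Q, frames (R A H F)
A → hit
H → hit
F → hit
A → hit
Q → miss, evict R, frames (H F A Q)
F → hit
R → miss, evict H, frames (A Q F R)
F → hit
Hits: 11 of 18 references → 11/18 = 0.6111.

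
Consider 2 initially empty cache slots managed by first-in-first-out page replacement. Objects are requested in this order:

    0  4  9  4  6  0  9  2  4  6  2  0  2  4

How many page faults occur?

12

0 → fault, frames [0]
4 → fault, frames [0, 4]
9 → fault, evict 0, frames [4, 9]
4 → hit
6 → fault, evict 4, frames [9, 6]
0 → fault, evict 9, frames [6, 0]
9 → fault, evict 6, frames [0, 9]
2 → fault, evict 0, frames [9, 2]
4 → fault, evict 9, frames [2, 4]
6 → fault, evict 2, frames [4, 6]
2 → fault, evict 4, frames [6, 2]
0 → fault, evict 6, frames [2, 0]
2 → hit
4 → fault, evict 2, frames [0, 4]
Page faults: 12.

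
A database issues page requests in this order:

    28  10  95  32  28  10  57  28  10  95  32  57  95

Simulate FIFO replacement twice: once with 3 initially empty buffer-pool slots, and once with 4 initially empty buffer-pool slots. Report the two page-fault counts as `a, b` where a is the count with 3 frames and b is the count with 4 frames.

9, 10

3 frames: F F F F F F F . . F F . . → 9 faults.
4 frames: F F F F . . F F F F F F . → 10 faults.
10 > 9: adding a frame increased faults — Belady's anomaly.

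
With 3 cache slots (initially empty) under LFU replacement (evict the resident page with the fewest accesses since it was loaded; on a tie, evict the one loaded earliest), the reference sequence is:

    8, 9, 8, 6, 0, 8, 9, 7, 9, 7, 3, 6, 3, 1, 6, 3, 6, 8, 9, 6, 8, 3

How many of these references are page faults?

16

8: fault, frames [8]
9: fault, frames [8, 9]
8: hit
6: fault, frames [8, 9, 6]
0: fault, evict 9, frames [8, 6, 0]
8: hit
9: fault, evict 6, frames [8, 0, 9]
7: fault, evict 0, frames [8, 9, 7]
9: hit
7: hit
3: fault, evict 9, frames [8, 7, 3]
6: fault, evict 3, frames [8, 7, 6]
3: fault, evict 6, frames [8, 7, 3]
1: fault, evict 3, frames [8, 7, 1]
6: fault, evict 1, frames [8, 7, 6]
3: fault, evict 6, frames [8, 7, 3]
6: fault, evict 3, frames [8, 7, 6]
8: hit
9: fault, evict 6, frames [8, 7, 9]
6: fault, evict 9, frames [8, 7, 6]
8: hit
3: fault, evict 6, frames [8, 7, 3]
Page faults: 16.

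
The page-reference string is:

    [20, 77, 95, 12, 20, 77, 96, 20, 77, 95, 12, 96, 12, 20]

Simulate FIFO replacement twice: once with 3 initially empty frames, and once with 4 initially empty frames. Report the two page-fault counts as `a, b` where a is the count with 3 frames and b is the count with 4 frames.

3 frames: F F F F F F F . . F F . . F → 10 faults.
4 frames: F F F F . . F F F F F F . F → 11 faults.
11 > 10: adding a frame increased faults — Belady's anomaly.

10, 11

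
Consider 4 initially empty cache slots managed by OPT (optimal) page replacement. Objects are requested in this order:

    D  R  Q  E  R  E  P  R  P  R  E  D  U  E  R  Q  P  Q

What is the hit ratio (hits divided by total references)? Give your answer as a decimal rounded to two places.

D -> fault, frames [D]
R -> fault, frames [D, R]
Q -> fault, frames [D, R, Q]
E -> fault, frames [D, R, Q, E]
R -> hit
E -> hit
P -> fault, evict Q, frames [D, R, E, P]
R -> hit
P -> hit
R -> hit
E -> hit
D -> hit
U -> fault, evict D, frames [R, E, P, U]
E -> hit
R -> hit
Q -> fault, evict U, frames [R, E, P, Q]
P -> hit
Q -> hit
Hits: 11 of 18 references → 11/18 = 0.6111.

0.61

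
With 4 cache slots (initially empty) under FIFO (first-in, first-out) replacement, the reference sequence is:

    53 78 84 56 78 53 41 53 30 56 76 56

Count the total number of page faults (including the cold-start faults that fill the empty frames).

53 → fault, frames [53]
78 → fault, frames [53, 78]
84 → fault, frames [53, 78, 84]
56 → fault, frames [53, 78, 84, 56]
78 → hit
53 → hit
41 → fault, evict 53, frames [78, 84, 56, 41]
53 → fault, evict 78, frames [84, 56, 41, 53]
30 → fault, evict 84, frames [56, 41, 53, 30]
56 → hit
76 → fault, evict 56, frames [41, 53, 30, 76]
56 → fault, evict 41, frames [53, 30, 76, 56]
Page faults: 9.

9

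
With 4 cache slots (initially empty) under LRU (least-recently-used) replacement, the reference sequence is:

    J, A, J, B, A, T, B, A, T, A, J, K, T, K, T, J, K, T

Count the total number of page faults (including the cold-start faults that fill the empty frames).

J: fault, frames [J]
A: fault, frames [J, A]
J: hit
B: fault, frames [A, J, B]
A: hit
T: fault, frames [J, B, A, T]
B: hit
A: hit
T: hit
A: hit
J: hit
K: fault, evict B, frames [T, A, J, K]
T: hit
K: hit
T: hit
J: hit
K: hit
T: hit
Page faults: 5.

5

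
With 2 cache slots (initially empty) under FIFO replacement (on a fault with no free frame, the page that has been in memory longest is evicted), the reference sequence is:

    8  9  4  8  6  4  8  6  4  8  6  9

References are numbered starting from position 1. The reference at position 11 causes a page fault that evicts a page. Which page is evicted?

pos 1: 8: fault, frames [8]
pos 2: 9: fault, frames [8, 9]
pos 3: 4: fault, evict 8, frames [9, 4]
pos 4: 8: fault, evict 9, frames [4, 8]
pos 5: 6: fault, evict 4, frames [8, 6]
pos 6: 4: fault, evict 8, frames [6, 4]
pos 7: 8: fault, evict 6, frames [4, 8]
pos 8: 6: fault, evict 4, frames [8, 6]
pos 9: 4: fault, evict 8, frames [6, 4]
pos 10: 8: fault, evict 6, frames [4, 8]
pos 11: 6: fault, evict 4, frames [8, 6]
At position 11, page 4 is evicted.

4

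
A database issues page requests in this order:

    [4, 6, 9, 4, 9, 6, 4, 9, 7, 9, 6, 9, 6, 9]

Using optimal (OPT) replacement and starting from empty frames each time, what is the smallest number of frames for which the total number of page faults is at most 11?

f=1: 14 faults
f=2: 7 faults
f=3: 4 faults
f=4: 4 faults
Smallest f with faults ≤ 11 is 2.

2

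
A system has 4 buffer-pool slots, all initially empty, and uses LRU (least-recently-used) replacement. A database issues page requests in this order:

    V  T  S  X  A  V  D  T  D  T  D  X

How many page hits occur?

3

V: fault, frames [V]
T: fault, frames [V, T]
S: fault, frames [V, T, S]
X: fault, frames [V, T, S, X]
A: fault, evict V, frames [T, S, X, A]
V: fault, evict T, frames [S, X, A, V]
D: fault, evict S, frames [X, A, V, D]
T: fault, evict X, frames [A, V, D, T]
D: hit
T: hit
D: hit
X: fault, evict A, frames [V, T, D, X]
Hits: 3.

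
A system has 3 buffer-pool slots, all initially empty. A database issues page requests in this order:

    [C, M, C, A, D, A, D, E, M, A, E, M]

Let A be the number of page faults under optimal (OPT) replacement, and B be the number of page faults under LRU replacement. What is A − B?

-2

Under OPT: F F . F F . . F . . . . → 5 faults.
Under LRU: F F . F F . . F F F . . → 7 faults.
A − B = 5 − 7 = -2.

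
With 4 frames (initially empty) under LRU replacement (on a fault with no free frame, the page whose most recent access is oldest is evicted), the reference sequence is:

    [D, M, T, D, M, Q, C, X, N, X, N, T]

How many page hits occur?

4

D: fault, frames [D]
M: fault, frames [D, M]
T: fault, frames [D, M, T]
D: hit
M: hit
Q: fault, frames [T, D, M, Q]
C: fault, evict T, frames [D, M, Q, C]
X: fault, evict D, frames [M, Q, C, X]
N: fault, evict M, frames [Q, C, X, N]
X: hit
N: hit
T: fault, evict Q, frames [C, X, N, T]
Hits: 4.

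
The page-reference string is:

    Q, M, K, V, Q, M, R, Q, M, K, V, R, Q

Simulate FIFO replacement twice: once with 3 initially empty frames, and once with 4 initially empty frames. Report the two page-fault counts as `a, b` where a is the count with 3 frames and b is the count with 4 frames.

10, 11

3 frames: F F F F F F F . . F F . F → 10 faults.
4 frames: F F F F . . F F F F F F F → 11 faults.
11 > 10: adding a frame increased faults — Belady's anomaly.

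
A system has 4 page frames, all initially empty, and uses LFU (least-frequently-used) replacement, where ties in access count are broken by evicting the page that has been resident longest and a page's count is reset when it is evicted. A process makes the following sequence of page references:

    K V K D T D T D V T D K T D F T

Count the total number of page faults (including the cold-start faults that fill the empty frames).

K: miss, frames [K]
V: miss, frames [K, V]
K: hit
D: miss, frames [K, V, D]
T: miss, frames [K, V, D, T]
D: hit
T: hit
D: hit
V: hit
T: hit
D: hit
K: hit
T: hit
D: hit
F: miss, evict V, frames [K, D, T, F]
T: hit
Page faults: 5.

5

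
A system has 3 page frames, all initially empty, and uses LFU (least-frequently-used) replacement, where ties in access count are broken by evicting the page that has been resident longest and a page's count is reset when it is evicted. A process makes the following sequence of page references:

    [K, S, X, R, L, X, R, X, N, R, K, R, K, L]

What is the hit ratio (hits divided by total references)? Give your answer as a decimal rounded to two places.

K: fault, frames {K}
S: fault, frames {K,S}
X: fault, frames {K,S,X}
R: fault, evict K, frames {S,X,R}
L: fault, evict S, frames {X,R,L}
X: hit
R: hit
X: hit
N: fault, evict L, frames {X,R,N}
R: hit
K: fault, evict N, frames {X,R,K}
R: hit
K: hit
L: fault, evict K, frames {X,R,L}
Hits: 6 of 14 references → 6/14 = 0.4286.

0.43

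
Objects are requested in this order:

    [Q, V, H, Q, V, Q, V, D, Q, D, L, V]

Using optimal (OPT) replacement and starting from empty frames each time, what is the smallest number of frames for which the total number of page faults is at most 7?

2

f=1: 12 faults
f=2: 7 faults
f=3: 5 faults
f=4: 5 faults
f=5: 5 faults
Smallest f with faults ≤ 7 is 2.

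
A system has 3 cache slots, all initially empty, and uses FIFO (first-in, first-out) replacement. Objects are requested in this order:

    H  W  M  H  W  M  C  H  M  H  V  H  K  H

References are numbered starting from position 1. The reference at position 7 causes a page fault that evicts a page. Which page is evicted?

H

pos 1: H -> fault, frames [H]
pos 2: W -> fault, frames [H, W]
pos 3: M -> fault, frames [H, W, M]
pos 4: H -> hit
pos 5: W -> hit
pos 6: M -> hit
pos 7: C -> fault, evict H, frames [W, M, C]
At position 7, page H is evicted.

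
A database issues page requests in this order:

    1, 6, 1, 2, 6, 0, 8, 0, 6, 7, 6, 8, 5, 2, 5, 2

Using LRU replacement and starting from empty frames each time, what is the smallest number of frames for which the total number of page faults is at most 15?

f=1: 16 faults
f=2: 11 faults
f=3: 9 faults
f=4: 8 faults
f=5: 8 faults
f=6: 7 faults
f=7: 7 faults
Smallest f with faults ≤ 15 is 2.

2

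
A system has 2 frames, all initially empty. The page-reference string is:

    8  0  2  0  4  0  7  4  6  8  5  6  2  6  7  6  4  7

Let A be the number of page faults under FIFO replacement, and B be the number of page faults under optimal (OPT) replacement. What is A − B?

Under FIFO: F F F . F F F F F F F F F . F F F F → 16 faults.
Under OPT: F F F . F . F . F F F . F . F . F . → 11 faults.
A − B = 16 − 11 = 5.

5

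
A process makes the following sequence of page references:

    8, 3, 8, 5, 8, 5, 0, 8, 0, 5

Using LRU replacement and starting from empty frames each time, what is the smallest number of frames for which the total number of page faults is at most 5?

3

f=1: 10 faults
f=2: 6 faults
f=3: 4 faults
f=4: 4 faults
Smallest f with faults ≤ 5 is 3.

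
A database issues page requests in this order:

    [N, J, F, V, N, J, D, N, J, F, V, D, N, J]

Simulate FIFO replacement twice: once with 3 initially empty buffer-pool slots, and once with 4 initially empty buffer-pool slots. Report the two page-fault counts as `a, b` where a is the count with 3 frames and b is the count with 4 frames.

3 frames: F F F F F F F . . F F . F F → 11 faults.
4 frames: F F F F . . F F F F F F F F → 12 faults.
12 > 11: adding a frame increased faults — Belady's anomaly.

11, 12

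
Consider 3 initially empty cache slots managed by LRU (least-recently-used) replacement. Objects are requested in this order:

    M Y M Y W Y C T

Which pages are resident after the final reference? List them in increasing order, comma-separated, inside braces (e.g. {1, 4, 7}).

M -> fault, frames (M)
Y -> fault, frames (M Y)
M -> hit
Y -> hit
W -> fault, frames (M Y W)
Y -> hit
C -> fault, evict M, frames (W Y C)
T -> fault, evict W, frames (Y C T)

{C, T, Y}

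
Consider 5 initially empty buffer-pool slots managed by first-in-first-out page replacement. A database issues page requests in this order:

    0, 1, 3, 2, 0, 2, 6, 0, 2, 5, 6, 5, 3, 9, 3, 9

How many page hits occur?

9

0 → fault, frames (0)
1 → fault, frames (0 1)
3 → fault, frames (0 1 3)
2 → fault, frames (0 1 3 2)
0 → hit
2 → hit
6 → fault, frames (0 1 3 2 6)
0 → hit
2 → hit
5 → fault, evict 0, frames (1 3 2 6 5)
6 → hit
5 → hit
3 → hit
9 → fault, evict 1, frames (3 2 6 5 9)
3 → hit
9 → hit
Hits: 9.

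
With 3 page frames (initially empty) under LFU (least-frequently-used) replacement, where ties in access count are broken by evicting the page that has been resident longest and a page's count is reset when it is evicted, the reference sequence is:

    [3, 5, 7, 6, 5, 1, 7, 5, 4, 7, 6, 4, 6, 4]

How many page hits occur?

3 → fault, frames (3)
5 → fault, frames (3 5)
7 → fault, frames (3 5 7)
6 → fault, evict 3, frames (5 7 6)
5 → hit
1 → fault, evict 7, frames (5 6 1)
7 → fault, evict 6, frames (5 1 7)
5 → hit
4 → fault, evict 1, frames (5 7 4)
7 → hit
6 → fault, evict 4, frames (5 7 6)
4 → fault, evict 6, frames (5 7 4)
6 → fault, evict 4, frames (5 7 6)
4 → fault, evict 6, frames (5 7 4)
Hits: 3.

3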